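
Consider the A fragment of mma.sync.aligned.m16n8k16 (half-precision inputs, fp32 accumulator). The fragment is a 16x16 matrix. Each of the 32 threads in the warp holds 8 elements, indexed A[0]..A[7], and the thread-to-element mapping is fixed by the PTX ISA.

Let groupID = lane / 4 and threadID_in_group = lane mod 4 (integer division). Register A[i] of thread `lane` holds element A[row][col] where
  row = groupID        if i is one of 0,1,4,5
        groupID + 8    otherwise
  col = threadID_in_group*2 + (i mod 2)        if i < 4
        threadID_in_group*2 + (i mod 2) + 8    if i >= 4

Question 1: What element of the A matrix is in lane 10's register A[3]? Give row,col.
10,5

lane 10->10/4=2, 10 mod 4=2
i=3  r:2+8->10  c:2·2+1+0->5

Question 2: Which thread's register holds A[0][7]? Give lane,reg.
3,1

r: 0->gid=0,r8=0  c: 7->c8=0,tid=3,i&1=1
L=0*4+3=3  i=0*4+0*2+1=1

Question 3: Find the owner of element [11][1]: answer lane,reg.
r:11=>grp=3,rB=1  c:1=>cB=0,tig=0,lo=1
L=3*4+0=12  i=0*4+1*2+1=3

12,3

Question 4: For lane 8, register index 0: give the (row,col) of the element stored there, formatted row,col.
2,0

8: gid=2,tid=0
[0] (2+0,0*2+0+0) = (2,0)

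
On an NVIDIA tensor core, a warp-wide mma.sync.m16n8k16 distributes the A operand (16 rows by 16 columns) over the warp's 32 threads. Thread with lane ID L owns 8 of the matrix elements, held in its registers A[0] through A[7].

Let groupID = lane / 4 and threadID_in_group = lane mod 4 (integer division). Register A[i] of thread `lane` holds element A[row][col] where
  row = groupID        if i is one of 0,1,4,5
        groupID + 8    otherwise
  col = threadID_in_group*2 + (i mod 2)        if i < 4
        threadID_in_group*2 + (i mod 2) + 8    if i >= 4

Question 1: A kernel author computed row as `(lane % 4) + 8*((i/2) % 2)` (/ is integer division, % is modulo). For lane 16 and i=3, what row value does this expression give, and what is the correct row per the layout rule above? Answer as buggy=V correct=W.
`(lane % 4) + 8*((i/2) % 2)`[16,3]⇒8
lane 16: gr=4 (16/4), th=0 (16%4)
i=3: r=4+8=12, c=0*2+1+0=1
row: 8 vs 12

buggy=8 correct=12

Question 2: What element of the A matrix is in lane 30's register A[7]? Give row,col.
lane 30: gr=7 (30/4), th=2 (30%4)
i=7: r=7+8=15, c=2*2+1+8=13

15,13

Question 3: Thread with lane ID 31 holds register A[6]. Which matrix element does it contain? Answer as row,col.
15,14

lane 31->31/4=7, 31 mod 4=3
i=6  r:7+8->15  c:2·3+0+8->14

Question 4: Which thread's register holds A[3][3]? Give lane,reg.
r: 3->gid=3,r8=0  c: 3->c8=0,tid=1,i&1=1
L=3*4+1=13  i=0*4+0*2+1=1

13,1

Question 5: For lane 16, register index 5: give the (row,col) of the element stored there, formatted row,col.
4,9

lane 16->16/4=4, 16 mod 4=0
i=5  r:4+0->4  c:2·0+1+8->9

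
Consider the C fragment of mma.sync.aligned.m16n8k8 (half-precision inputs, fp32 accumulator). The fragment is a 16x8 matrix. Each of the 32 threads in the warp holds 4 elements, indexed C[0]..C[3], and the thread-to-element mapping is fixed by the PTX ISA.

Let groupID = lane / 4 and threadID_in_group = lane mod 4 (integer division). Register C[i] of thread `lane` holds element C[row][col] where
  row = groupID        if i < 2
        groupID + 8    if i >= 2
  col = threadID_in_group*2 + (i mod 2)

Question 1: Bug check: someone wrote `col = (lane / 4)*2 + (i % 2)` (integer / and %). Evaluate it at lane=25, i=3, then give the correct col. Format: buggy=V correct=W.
buggy=13 correct=3

`(lane / 4)*2 + (i % 2)`[25,3]→13
lane 25: G=6 (25/4), T=1 (25%4)
i=3: r=6+8=14, c=1*2+1=3
col: 13 vs 3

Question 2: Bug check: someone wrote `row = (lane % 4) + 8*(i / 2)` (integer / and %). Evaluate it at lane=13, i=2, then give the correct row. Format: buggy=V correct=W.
`(lane % 4) + 8*(i / 2)`[13,2]->9
lane 13: g=3 (13/4), t=1 (13%4)
i=2: r=3+8=11, c=1*2+0=2
row: 9 vs 11

buggy=9 correct=11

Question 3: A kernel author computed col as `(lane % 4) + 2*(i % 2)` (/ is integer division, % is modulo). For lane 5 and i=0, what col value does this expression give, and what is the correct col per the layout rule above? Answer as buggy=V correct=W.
`(lane % 4) + 2*(i % 2)`[5,0]->1
5: g=1,t=1
[0] (1+0,1*2+0) = (1,2)
col: 1 vs 2

buggy=1 correct=2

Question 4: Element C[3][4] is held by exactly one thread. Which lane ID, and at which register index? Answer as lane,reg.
14,0

r=3⇒gr=3,Rb=0  c=4⇒th=2,odd=0
L=3*4+2=14  i=0*2+0=0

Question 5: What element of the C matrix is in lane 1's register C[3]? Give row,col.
8,3

lane 1: grp=0 (1/4), tig=1 (1%4)
i=3: r=0+8=8, c=1*2+1=3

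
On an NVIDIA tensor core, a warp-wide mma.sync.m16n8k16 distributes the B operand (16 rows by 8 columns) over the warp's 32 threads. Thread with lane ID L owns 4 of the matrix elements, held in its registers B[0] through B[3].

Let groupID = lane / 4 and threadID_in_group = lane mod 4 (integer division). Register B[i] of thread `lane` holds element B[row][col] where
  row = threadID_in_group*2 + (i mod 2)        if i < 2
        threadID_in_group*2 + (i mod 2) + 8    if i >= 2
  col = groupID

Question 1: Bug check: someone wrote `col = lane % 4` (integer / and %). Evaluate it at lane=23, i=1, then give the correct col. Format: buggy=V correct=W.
`lane % 4`[23,1]=>3
lane 23=>23/4=5, 23 mod 4=3
i=1  r:2·3+1+0=>7  c:5
col: 3 vs 5

buggy=3 correct=5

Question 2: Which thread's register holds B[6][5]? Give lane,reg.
23,0

c=5⇒gr=5  r=6⇒Rb=0,th=3,odd=0
L=5*4+3=23  i=0*2+0=0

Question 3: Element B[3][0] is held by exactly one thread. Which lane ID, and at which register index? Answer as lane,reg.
c=0⇒gr=0  r=3⇒Rb=0,th=1,odd=1
L=0*4+1=1  i=0*2+1=1

1,1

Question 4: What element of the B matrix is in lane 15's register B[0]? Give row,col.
L=15->g=15>>2=3, t=15&3=3
[0]->row 3·2+0+0=6  col g=3

6,3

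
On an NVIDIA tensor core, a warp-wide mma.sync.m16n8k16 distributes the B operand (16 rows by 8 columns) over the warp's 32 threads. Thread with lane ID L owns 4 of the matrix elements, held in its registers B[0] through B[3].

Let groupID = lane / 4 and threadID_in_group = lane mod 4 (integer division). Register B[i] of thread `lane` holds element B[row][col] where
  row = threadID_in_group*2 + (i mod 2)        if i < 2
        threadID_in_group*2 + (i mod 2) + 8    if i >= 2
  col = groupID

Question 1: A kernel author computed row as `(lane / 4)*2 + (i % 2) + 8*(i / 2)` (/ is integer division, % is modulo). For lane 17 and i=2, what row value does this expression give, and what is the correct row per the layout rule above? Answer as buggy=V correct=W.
buggy=16 correct=10

`(lane / 4)*2 + (i % 2) + 8*(i / 2)`[17,2]=>16
L=17=>grp=17>>2=4, tig=17&3=1
[2]=>row 1·2+0+8=10  col grp=4
row: 16 vs 10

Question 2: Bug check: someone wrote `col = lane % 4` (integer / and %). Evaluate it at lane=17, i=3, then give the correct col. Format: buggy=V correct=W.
buggy=1 correct=4

`lane % 4`[17,3]->1
lane 17->17/4=4, 17 mod 4=1
i=3  r:2·1+1+8->11  c:4
col: 1 vs 4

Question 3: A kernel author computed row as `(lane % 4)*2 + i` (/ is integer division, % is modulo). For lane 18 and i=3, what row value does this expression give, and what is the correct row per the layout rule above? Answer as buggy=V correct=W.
buggy=7 correct=13

`(lane % 4)*2 + i`[18,3]⇒7
lane 18⇒18/4=4, 18 mod 4=2
i=3  r:2·2+1+8⇒13  c:4
row: 7 vs 13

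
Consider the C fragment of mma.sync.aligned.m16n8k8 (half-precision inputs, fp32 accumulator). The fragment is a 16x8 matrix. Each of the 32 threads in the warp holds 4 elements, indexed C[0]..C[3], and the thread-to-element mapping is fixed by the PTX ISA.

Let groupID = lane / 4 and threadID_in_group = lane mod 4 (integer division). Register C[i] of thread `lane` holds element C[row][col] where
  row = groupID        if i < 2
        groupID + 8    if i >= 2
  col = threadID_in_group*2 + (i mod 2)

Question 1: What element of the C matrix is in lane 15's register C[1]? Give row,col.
3,7

lane 15->15/4=3, 15 mod 4=3
i=1  r:3+0->3  c:2·3+1->7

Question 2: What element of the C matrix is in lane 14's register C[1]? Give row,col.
3,5

L=14⇒gr=14>>2=3, th=14&3=2
[1]⇒row 3+0=3  col 2·2+1=5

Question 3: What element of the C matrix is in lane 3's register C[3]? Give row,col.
8,7

lane 3→3/4=0, 3 mod 4=3
i=3  r:0+8→8  c:2·3+1→7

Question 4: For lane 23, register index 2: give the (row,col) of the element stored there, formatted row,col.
13,6

L=23⇒gr=23>>2=5, th=23&3=3
[2]⇒row 5+8=13  col 3·2+0=6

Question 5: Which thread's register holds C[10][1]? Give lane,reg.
r: 10->gid=2,r8=1  c: 1->tid=0,i&1=1
L=2*4+0=8  i=1*2+1=3

8,3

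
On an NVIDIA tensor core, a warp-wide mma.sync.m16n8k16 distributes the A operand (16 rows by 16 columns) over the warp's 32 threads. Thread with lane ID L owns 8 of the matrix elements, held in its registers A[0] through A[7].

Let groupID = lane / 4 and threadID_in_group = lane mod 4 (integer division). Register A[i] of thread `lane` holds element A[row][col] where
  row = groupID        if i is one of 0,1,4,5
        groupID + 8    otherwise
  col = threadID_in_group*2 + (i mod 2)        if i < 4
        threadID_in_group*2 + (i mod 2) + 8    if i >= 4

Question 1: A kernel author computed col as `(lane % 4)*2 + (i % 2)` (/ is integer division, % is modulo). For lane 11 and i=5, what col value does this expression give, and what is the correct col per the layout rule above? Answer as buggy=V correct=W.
`(lane % 4)*2 + (i % 2)`[11,5]=>7
lane 11=>11/4=2, 11 mod 4=3
i=5  r:2+0=>2  c:2·3+1+8=>15
col: 7 vs 15

buggy=7 correct=15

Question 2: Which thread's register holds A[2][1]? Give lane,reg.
r: 2->gid=2,r8=0  c: 1->c8=0,tid=0,i&1=1
L=2*4+0=8  i=0*4+0*2+1=1

8,1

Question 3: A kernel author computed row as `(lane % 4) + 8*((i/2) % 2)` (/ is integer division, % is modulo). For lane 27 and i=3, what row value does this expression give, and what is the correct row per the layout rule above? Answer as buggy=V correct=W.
`(lane % 4) + 8*((i/2) % 2)`[27,3]=>11
27: grp=6,tig=3
[3] (6+8,3*2+1+0) = (14,7)
row: 11 vs 14

buggy=11 correct=14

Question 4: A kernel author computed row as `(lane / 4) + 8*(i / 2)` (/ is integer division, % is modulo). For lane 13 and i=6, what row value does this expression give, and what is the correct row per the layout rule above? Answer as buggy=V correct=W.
buggy=27 correct=11

`(lane / 4) + 8*(i / 2)`[13,6]=>27
L=13=>grp=13>>2=3, tig=13&3=1
[6]=>row 3+8=11  col 1·2+0+8=10
row: 27 vs 11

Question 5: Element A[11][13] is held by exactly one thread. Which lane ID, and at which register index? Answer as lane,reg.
r=11⇒gr=3,Rb=1  c=13⇒Cb=1,th=2,odd=1
L=3*4+2=14  i=1*4+1*2+1=7

14,7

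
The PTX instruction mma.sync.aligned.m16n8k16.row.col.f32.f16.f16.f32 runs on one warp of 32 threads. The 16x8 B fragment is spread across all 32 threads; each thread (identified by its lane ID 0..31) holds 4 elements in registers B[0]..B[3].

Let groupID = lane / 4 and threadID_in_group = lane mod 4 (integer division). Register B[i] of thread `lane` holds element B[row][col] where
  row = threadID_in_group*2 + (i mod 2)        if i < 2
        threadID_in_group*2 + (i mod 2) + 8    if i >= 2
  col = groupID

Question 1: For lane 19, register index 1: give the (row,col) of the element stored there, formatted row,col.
7,4

19: gid=4,tid=3
[1] (3*2+1+0,4) = (7,4)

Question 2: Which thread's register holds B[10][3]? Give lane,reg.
13,2

c=3->g=3  r=10->rb=1,t=1,b0=0
L=3*4+1=13  i=1*2+0=2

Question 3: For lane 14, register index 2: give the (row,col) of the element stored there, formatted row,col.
14: gr=3,th=2
[2] (2*2+0+8,3) = (12,3)

12,3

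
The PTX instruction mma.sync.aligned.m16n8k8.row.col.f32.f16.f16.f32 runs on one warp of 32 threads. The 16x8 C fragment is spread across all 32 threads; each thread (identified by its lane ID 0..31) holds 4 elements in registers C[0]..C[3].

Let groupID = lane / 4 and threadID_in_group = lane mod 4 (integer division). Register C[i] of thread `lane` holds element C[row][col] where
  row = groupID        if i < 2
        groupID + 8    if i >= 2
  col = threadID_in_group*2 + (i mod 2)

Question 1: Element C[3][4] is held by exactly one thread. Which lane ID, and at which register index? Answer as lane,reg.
r=3->g=3,rb=0  c=4->t=2,b0=0
L=3*4+2=14  i=0*2+0=0

14,0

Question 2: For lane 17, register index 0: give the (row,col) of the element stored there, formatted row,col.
lane 17: g=4 (17/4), t=1 (17%4)
i=0: r=4+0=4, c=1*2+0=2

4,2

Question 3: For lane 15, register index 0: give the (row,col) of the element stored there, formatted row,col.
3,6

lane 15: G=3 (15/4), T=3 (15%4)
i=0: r=3+0=3, c=3*2+0=6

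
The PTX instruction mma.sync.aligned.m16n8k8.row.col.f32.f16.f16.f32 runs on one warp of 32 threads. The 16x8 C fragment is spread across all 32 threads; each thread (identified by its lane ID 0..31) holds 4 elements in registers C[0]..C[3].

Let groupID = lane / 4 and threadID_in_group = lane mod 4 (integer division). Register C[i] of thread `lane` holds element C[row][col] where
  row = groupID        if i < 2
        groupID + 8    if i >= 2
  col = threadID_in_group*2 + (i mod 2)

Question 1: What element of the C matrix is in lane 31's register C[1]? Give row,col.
7,7

lane 31: G=7 (31/4), T=3 (31%4)
i=1: r=7+0=7, c=3*2+1=7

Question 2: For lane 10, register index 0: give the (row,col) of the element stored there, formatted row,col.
lane 10: G=2 (10/4), T=2 (10%4)
i=0: r=2+0=2, c=2*2+0=4

2,4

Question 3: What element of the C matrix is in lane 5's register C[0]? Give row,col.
5: g=1,t=1
[0] (1+0,1*2+0) = (1,2)

1,2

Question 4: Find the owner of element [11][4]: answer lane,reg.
14,2

r: 11->gid=3,r8=1  c: 4->tid=2,i&1=0
L=3*4+2=14  i=1*2+0=2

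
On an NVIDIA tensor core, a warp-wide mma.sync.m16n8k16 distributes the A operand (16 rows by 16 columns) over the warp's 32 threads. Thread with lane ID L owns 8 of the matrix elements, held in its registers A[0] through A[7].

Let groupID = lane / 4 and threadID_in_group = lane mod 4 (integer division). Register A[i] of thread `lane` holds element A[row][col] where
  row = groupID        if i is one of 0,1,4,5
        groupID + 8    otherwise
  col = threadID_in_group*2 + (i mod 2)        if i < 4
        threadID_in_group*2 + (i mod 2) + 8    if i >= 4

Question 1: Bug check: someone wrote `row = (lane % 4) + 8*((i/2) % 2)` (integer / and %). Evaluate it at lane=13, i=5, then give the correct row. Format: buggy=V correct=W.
buggy=1 correct=3

`(lane % 4) + 8*((i/2) % 2)`[13,5]→1
13: G=3,T=1
[5] (3+0,1*2+1+8) = (3,11)
row: 1 vs 3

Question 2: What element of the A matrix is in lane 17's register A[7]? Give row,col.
17: gid=4,tid=1
[7] (4+8,1*2+1+8) = (12,11)

12,11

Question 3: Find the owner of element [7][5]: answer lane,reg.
30,1

r:7=>grp=7,rB=0  c:5=>cB=0,tig=2,lo=1
L=7*4+2=30  i=0*4+0*2+1=1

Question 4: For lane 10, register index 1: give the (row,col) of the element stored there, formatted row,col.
2,5

lane 10->10/4=2, 10 mod 4=2
i=1  r:2+0->2  c:2·2+1+0->5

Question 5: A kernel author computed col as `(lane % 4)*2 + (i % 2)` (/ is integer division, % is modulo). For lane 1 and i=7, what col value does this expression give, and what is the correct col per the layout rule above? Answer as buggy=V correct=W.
buggy=3 correct=11

`(lane % 4)*2 + (i % 2)`[1,7]→3
1: G=0,T=1
[7] (0+8,1*2+1+8) = (8,11)
col: 3 vs 11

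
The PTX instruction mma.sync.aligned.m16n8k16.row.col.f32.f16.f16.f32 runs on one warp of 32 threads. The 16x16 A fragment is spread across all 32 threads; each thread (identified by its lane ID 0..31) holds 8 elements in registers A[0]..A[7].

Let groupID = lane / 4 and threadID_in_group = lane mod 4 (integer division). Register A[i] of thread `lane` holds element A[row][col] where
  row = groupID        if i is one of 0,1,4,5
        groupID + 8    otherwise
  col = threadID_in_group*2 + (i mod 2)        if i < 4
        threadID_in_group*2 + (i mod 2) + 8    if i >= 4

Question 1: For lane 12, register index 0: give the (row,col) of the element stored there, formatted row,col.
L=12->gid=12>>2=3, tid=12&3=0
[0]->row 3+0=3  col 0·2+0+0=0

3,0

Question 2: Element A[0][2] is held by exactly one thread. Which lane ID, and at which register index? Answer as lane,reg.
1,0

r=0⇒gr=0,Rb=0  c=2⇒Cb=0,th=1,odd=0
L=0*4+1=1  i=0*4+0*2+0=0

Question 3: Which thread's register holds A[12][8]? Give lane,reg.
r:12=>grp=4,rB=1  c:8=>cB=1,tig=0,lo=0
L=4*4+0=16  i=1*4+1*2+0=6

16,6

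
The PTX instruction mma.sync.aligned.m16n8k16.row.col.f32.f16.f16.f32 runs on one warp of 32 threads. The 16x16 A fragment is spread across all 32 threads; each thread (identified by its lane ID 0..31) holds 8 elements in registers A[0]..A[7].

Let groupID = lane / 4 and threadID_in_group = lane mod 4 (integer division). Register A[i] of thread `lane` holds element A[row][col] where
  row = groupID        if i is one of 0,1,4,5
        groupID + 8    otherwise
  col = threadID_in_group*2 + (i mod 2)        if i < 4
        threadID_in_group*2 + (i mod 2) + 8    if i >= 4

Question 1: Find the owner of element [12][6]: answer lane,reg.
r=12->g=4,rb=1  c=6->cb=0,t=3,b0=0
L=4*4+3=19  i=0*4+1*2+0=2

19,2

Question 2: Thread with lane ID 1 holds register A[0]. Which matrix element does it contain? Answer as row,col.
lane 1: g=0 (1/4), t=1 (1%4)
i=0: r=0+0=0, c=1*2+0+0=2

0,2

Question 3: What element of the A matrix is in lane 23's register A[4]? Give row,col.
23: grp=5,tig=3
[4] (5+0,3*2+0+8) = (5,14)

5,14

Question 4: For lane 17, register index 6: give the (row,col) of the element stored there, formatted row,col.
L=17⇒gr=17>>2=4, th=17&3=1
[6]⇒row 4+8=12  col 1·2+0+8=10

12,10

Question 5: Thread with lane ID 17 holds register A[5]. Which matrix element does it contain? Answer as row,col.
17: gr=4,th=1
[5] (4+0,1*2+1+8) = (4,11)

4,11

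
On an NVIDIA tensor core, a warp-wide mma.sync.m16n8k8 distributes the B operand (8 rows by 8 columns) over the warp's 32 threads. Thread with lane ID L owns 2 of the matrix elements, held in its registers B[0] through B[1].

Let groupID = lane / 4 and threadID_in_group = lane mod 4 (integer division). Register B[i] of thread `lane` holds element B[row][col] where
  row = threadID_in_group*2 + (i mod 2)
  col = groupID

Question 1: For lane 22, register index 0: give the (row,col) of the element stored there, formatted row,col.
lane 22: G=5 (22/4), T=2 (22%4)
i=0: r=2*2+0=4, c=G=5

4,5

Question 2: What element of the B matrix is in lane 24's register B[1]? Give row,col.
24: grp=6,tig=0
[1] (0*2+1,6) = (1,6)

1,6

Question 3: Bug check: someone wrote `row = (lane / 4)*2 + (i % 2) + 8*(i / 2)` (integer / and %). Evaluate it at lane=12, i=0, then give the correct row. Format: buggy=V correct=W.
`(lane / 4)*2 + (i % 2) + 8*(i / 2)`[12,0]->6
12: g=3,t=0
[0] (0*2+0,3) = (0,3)
row: 6 vs 0

buggy=6 correct=0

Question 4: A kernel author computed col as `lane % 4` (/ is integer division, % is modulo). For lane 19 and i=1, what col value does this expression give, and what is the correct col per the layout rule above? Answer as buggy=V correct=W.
`lane % 4`[19,1]->3
lane 19: gid=4 (19/4), tid=3 (19%4)
i=1: r=3*2+1=7, c=gid=4
col: 3 vs 4

buggy=3 correct=4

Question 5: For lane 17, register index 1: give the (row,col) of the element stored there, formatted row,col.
3,4

17: G=4,T=1
[1] (1*2+1,4) = (3,4)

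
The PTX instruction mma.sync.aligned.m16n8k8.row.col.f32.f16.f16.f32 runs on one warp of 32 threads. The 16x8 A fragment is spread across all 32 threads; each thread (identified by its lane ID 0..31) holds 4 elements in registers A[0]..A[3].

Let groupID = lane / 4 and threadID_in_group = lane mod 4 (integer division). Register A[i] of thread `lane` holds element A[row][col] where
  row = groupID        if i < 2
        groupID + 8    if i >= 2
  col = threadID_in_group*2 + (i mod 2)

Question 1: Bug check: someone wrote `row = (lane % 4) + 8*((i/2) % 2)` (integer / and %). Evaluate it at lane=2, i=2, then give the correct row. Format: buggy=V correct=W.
`(lane % 4) + 8*((i/2) % 2)`[2,2]⇒10
L=2⇒gr=2>>2=0, th=2&3=2
[2]⇒row 0+8=8  col 2·2+0=4
row: 10 vs 8

buggy=10 correct=8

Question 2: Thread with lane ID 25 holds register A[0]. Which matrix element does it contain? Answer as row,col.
L=25→G=25>>2=6, T=25&3=1
[0]→row 6+0=6  col 1·2+0=2

6,2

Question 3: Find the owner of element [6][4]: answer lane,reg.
26,0

r: 6->gid=6,r8=0  c: 4->tid=2,i&1=0
L=6*4+2=26  i=0*2+0=0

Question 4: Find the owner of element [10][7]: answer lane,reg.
r=10⇒gr=2,Rb=1  c=7⇒th=3,odd=1
L=2*4+3=11  i=1*2+1=3

11,3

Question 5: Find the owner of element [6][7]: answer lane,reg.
r: 6->gid=6,r8=0  c: 7->tid=3,i&1=1
L=6*4+3=27  i=0*2+1=1

27,1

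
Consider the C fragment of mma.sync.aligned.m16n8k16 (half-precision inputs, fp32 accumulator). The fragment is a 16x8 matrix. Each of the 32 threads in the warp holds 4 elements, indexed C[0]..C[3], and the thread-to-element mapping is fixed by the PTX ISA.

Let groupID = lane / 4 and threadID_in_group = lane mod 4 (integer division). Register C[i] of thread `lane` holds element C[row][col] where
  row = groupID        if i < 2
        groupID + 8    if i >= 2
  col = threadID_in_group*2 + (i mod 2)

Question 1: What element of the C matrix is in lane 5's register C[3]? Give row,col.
9,3

lane 5: G=1 (5/4), T=1 (5%4)
i=3: r=1+8=9, c=1*2+1=3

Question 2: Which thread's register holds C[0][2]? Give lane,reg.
1,0

r:0=>grp=0,rB=0  c:2=>tig=1,lo=0
L=0*4+1=1  i=0*2+0=0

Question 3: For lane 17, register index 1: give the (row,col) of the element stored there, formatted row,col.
4,3

lane 17⇒17/4=4, 17 mod 4=1
i=1  r:4+0⇒4  c:2·1+1⇒3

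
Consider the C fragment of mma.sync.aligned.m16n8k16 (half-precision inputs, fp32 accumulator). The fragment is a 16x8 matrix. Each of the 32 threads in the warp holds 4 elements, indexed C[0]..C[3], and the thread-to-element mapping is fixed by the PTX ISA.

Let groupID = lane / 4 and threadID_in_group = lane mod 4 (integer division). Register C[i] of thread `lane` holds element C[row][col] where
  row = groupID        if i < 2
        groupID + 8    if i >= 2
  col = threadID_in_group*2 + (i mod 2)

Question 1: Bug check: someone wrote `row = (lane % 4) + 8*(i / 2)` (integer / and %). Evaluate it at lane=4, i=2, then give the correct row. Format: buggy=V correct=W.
buggy=8 correct=9

`(lane % 4) + 8*(i / 2)`[4,2]⇒8
lane 4: gr=1 (4/4), th=0 (4%4)
i=2: r=1+8=9, c=0*2+0=0
row: 8 vs 9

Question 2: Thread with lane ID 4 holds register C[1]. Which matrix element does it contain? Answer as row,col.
1,1

lane 4=>4/4=1, 4 mod 4=0
i=1  r:1+0=>1  c:2·0+1=>1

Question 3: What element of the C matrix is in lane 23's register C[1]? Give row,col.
5,7

L=23->gid=23>>2=5, tid=23&3=3
[1]->row 5+0=5  col 3·2+1=7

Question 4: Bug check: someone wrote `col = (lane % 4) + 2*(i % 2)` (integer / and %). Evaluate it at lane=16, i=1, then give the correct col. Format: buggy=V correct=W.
buggy=2 correct=1

`(lane % 4) + 2*(i % 2)`[16,1]→2
lane 16→16/4=4, 16 mod 4=0
i=1  r:4+0→4  c:2·0+1→1
col: 2 vs 1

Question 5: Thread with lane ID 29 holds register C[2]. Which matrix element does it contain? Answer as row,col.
lane 29=>29/4=7, 29 mod 4=1
i=2  r:7+8=>15  c:2·1+0=>2

15,2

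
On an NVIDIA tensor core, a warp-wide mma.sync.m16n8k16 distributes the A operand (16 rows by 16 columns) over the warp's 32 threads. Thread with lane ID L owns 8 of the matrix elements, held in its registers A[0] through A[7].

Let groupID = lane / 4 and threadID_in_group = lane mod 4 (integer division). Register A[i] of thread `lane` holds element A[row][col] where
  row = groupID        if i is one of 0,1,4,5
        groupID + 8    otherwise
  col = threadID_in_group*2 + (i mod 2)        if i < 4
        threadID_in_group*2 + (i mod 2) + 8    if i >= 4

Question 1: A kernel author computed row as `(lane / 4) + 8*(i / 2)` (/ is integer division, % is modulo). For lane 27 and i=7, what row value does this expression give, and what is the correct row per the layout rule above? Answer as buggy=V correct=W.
`(lane / 4) + 8*(i / 2)`[27,7]→30
lane 27: G=6 (27/4), T=3 (27%4)
i=7: r=6+8=14, c=3*2+1+8=15
row: 30 vs 14

buggy=30 correct=14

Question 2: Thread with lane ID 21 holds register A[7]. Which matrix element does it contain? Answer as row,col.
13,11

lane 21: G=5 (21/4), T=1 (21%4)
i=7: r=5+8=13, c=1*2+1+8=11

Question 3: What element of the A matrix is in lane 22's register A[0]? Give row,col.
5,4

lane 22->22/4=5, 22 mod 4=2
i=0  r:5+0->5  c:2·2+0+0->4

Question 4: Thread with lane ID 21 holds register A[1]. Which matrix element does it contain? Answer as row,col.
5,3

lane 21=>21/4=5, 21 mod 4=1
i=1  r:5+0=>5  c:2·1+1+0=>3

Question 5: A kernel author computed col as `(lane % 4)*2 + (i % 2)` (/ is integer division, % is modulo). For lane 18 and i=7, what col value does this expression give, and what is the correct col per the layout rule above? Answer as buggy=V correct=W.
buggy=5 correct=13

`(lane % 4)*2 + (i % 2)`[18,7]->5
L=18->gid=18>>2=4, tid=18&3=2
[7]->row 4+8=12  col 2·2+1+8=13
col: 5 vs 13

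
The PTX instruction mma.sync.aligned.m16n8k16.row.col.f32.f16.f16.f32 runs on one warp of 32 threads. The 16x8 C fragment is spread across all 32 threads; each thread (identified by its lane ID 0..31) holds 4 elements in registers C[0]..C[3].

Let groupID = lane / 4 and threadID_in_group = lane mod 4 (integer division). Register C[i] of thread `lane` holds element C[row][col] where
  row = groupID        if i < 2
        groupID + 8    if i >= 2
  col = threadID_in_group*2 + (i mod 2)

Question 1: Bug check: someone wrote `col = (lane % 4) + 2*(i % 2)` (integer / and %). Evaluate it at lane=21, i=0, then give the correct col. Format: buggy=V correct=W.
`(lane % 4) + 2*(i % 2)`[21,0]→1
lane 21→21/4=5, 21 mod 4=1
i=0  r:5+0→5  c:2·1+0→2
col: 1 vs 2

buggy=1 correct=2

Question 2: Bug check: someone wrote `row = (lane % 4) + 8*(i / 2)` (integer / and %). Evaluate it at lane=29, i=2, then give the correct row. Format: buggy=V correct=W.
`(lane % 4) + 8*(i / 2)`[29,2]→9
lane 29: G=7 (29/4), T=1 (29%4)
i=2: r=7+8=15, c=1*2+0=2
row: 9 vs 15

buggy=9 correct=15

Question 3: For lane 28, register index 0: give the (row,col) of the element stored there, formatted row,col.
7,0

L=28⇒gr=28>>2=7, th=28&3=0
[0]⇒row 7+0=7  col 0·2+0=0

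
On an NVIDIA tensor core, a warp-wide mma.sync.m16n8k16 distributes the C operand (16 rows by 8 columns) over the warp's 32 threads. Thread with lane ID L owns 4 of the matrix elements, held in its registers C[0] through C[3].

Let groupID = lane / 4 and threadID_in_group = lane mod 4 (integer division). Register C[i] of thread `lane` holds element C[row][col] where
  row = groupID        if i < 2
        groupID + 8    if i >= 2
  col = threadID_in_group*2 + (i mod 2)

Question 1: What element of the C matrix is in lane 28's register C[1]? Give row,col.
7,1

L=28->gid=28>>2=7, tid=28&3=0
[1]->row 7+0=7  col 0·2+1=1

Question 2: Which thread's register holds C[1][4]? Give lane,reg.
r=1⇒gr=1,Rb=0  c=4⇒th=2,odd=0
L=1*4+2=6  i=0*2+0=0

6,0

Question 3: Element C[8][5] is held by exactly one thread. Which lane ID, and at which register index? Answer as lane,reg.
2,3

r: 8->gid=0,r8=1  c: 5->tid=2,i&1=1
L=0*4+2=2  i=1*2+1=3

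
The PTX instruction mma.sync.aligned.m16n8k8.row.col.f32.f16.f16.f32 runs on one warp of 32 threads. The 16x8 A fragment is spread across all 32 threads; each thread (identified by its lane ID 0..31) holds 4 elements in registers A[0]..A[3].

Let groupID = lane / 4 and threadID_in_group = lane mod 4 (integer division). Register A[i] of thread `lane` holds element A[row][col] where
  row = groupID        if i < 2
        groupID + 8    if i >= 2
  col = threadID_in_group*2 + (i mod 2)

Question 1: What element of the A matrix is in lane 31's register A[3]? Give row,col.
15,7

lane 31->31/4=7, 31 mod 4=3
i=3  r:7+8->15  c:2·3+1->7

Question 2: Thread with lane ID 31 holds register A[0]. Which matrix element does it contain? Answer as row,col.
7,6

31: gr=7,th=3
[0] (7+0,3*2+0) = (7,6)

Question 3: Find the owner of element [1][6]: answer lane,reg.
7,0

r=1->g=1,rb=0  c=6->t=3,b0=0
L=1*4+3=7  i=0*2+0=0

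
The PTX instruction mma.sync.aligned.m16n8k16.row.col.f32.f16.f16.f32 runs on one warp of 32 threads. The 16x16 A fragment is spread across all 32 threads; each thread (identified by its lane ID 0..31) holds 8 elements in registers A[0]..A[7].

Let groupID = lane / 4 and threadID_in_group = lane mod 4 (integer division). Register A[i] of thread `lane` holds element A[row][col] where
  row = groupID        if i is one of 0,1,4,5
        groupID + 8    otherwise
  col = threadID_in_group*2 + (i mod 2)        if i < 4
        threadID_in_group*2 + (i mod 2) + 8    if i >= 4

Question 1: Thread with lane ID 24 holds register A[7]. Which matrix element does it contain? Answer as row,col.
14,9

lane 24: g=6 (24/4), t=0 (24%4)
i=7: r=6+8=14, c=0*2+1+8=9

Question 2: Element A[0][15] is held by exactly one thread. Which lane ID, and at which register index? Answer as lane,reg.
r=0→G=0,rhi=0  c=15→chi=1,T=3,p=1
L=0*4+3=3  i=1*4+0*2+1=5

3,5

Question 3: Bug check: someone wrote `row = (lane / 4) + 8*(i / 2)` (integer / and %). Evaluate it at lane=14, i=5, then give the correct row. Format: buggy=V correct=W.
`(lane / 4) + 8*(i / 2)`[14,5]->19
14: gid=3,tid=2
[5] (3+0,2*2+1+8) = (3,13)
row: 19 vs 3

buggy=19 correct=3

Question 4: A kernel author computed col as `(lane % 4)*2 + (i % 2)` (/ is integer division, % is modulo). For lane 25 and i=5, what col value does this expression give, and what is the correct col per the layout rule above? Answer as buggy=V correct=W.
buggy=3 correct=11

`(lane % 4)*2 + (i % 2)`[25,5]⇒3
lane 25: gr=6 (25/4), th=1 (25%4)
i=5: r=6+0=6, c=1*2+1+8=11
col: 3 vs 11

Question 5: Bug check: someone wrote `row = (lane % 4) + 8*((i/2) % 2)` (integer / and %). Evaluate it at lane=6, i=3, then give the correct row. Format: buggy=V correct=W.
`(lane % 4) + 8*((i/2) % 2)`[6,3]⇒10
lane 6: gr=1 (6/4), th=2 (6%4)
i=3: r=1+8=9, c=2*2+1+0=5
row: 10 vs 9

buggy=10 correct=9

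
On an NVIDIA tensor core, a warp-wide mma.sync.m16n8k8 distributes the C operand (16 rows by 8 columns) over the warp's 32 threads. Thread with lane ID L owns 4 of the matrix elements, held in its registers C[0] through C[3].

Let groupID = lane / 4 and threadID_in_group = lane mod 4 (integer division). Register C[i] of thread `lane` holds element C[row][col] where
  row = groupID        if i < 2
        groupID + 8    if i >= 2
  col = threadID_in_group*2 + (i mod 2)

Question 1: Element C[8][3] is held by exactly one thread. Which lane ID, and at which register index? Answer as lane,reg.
r: 8->gid=0,r8=1  c: 3->tid=1,i&1=1
L=0*4+1=1  i=1*2+1=3

1,3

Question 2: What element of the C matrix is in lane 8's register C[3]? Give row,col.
10,1

L=8=>grp=8>>2=2, tig=8&3=0
[3]=>row 2+8=10  col 0·2+1=1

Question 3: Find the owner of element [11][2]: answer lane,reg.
13,2

r=11→G=3,rhi=1  c=2→T=1,p=0
L=3*4+1=13  i=1*2+0=2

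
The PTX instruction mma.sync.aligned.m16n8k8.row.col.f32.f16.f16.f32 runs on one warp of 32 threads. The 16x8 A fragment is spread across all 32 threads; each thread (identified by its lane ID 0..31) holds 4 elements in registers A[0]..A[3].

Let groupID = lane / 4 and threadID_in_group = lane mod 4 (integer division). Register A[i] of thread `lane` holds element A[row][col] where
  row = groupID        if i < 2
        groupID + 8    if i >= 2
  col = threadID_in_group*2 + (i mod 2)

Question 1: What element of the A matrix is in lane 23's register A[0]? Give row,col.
5,6

lane 23: grp=5 (23/4), tig=3 (23%4)
i=0: r=5+0=5, c=3*2+0=6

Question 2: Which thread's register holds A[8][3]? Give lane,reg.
r=8⇒gr=0,Rb=1  c=3⇒th=1,odd=1
L=0*4+1=1  i=1*2+1=3

1,3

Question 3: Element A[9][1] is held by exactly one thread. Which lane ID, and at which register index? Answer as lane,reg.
r=9->g=1,rb=1  c=1->t=0,b0=1
L=1*4+0=4  i=1*2+1=3

4,3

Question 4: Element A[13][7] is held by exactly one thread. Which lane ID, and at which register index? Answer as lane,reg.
r=13->g=5,rb=1  c=7->t=3,b0=1
L=5*4+3=23  i=1*2+1=3

23,3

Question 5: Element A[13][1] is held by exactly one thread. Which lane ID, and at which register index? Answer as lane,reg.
r=13->g=5,rb=1  c=1->t=0,b0=1
L=5*4+0=20  i=1*2+1=3

20,3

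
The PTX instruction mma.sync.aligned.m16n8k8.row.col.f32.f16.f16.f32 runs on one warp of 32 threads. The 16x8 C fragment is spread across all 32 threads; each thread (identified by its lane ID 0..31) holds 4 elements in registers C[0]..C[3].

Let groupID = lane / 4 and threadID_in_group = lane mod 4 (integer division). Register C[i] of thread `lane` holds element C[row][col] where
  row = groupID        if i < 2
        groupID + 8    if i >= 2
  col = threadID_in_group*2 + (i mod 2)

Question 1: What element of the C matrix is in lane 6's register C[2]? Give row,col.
L=6=>grp=6>>2=1, tig=6&3=2
[2]=>row 1+8=9  col 2·2+0=4

9,4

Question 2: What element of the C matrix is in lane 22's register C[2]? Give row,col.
13,4

22: g=5,t=2
[2] (5+8,2*2+0) = (13,4)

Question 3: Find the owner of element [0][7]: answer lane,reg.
3,1

r=0->g=0,rb=0  c=7->t=3,b0=1
L=0*4+3=3  i=0*2+1=1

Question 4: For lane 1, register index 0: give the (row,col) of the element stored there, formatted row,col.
0,2

lane 1: grp=0 (1/4), tig=1 (1%4)
i=0: r=0+0=0, c=1*2+0=2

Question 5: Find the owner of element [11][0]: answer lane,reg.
12,2

r:11=>grp=3,rB=1  c:0=>tig=0,lo=0
L=3*4+0=12  i=1*2+0=2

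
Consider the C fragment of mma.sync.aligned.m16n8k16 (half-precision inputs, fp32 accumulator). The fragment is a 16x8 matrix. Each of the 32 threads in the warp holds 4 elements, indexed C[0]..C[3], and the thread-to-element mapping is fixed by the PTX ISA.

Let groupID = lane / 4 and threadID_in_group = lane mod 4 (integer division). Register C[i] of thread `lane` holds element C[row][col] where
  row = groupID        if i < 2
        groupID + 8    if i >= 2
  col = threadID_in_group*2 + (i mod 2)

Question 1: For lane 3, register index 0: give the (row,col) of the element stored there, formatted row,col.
L=3→G=3>>2=0, T=3&3=3
[0]→row 0+0=0  col 3·2+0=6

0,6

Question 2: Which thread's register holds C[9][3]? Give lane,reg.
r: 9->gid=1,r8=1  c: 3->tid=1,i&1=1
L=1*4+1=5  i=1*2+1=3

5,3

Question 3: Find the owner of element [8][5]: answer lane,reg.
2,3

r=8→G=0,rhi=1  c=5→T=2,p=1
L=0*4+2=2  i=1*2+1=3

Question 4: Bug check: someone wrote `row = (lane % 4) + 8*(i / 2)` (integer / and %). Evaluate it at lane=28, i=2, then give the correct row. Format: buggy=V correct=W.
`(lane % 4) + 8*(i / 2)`[28,2]->8
lane 28: g=7 (28/4), t=0 (28%4)
i=2: r=7+8=15, c=0*2+0=0
row: 8 vs 15

buggy=8 correct=15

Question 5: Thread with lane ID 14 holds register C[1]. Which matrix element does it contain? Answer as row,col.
3,5

lane 14: grp=3 (14/4), tig=2 (14%4)
i=1: r=3+0=3, c=2*2+1=5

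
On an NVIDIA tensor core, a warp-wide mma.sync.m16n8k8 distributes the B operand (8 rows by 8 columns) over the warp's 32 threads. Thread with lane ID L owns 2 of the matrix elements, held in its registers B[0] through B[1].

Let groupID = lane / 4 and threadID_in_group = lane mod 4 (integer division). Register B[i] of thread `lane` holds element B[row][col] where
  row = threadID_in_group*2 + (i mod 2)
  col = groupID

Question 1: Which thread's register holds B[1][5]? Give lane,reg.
20,1

c: 5->gid=5  r: 1->tid=0,i&1=1
L=5*4+0=20  i=1=1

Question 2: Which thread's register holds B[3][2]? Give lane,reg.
c=2->g=2  r=3->t=1,b0=1
L=2*4+1=9  i=1=1

9,1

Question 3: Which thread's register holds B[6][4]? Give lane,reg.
c: 4->gid=4  r: 6->tid=3,i&1=0
L=4*4+3=19  i=0=0

19,0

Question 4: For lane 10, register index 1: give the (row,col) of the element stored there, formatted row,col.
5,2

L=10->gid=10>>2=2, tid=10&3=2
[1]->row 2·2+1=5  col gid=2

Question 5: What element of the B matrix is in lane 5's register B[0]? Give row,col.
2,1

lane 5: grp=1 (5/4), tig=1 (5%4)
i=0: r=1*2+0=2, c=grp=1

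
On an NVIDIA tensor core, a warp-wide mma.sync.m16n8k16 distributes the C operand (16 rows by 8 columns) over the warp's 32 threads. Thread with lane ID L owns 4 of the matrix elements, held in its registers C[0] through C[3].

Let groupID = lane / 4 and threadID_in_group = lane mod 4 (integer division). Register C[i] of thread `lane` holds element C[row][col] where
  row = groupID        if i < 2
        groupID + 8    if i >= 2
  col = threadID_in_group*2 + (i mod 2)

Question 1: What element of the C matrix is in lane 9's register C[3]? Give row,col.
10,3

lane 9⇒9/4=2, 9 mod 4=1
i=3  r:2+8⇒10  c:2·1+1⇒3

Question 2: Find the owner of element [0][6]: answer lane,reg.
r=0→G=0,rhi=0  c=6→T=3,p=0
L=0*4+3=3  i=0*2+0=0

3,0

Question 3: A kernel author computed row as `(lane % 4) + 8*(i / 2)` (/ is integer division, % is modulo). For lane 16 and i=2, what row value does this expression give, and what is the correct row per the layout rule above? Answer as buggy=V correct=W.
buggy=8 correct=12

`(lane % 4) + 8*(i / 2)`[16,2]⇒8
lane 16: gr=4 (16/4), th=0 (16%4)
i=2: r=4+8=12, c=0*2+0=0
row: 8 vs 12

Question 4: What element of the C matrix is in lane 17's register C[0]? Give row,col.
4,2

L=17->g=17>>2=4, t=17&3=1
[0]->row 4+0=4  col 1·2+0=2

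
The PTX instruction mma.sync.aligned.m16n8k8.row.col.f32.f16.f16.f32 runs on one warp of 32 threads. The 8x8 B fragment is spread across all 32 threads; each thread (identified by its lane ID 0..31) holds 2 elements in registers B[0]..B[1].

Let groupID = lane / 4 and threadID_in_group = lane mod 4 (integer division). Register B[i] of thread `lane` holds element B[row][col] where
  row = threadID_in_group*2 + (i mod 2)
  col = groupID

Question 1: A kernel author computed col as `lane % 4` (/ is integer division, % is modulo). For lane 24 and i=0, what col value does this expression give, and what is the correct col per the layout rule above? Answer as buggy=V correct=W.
buggy=0 correct=6

`lane % 4`[24,0]→0
L=24→G=24>>2=6, T=24&3=0
[0]→row 0·2+0=0  col G=6
col: 0 vs 6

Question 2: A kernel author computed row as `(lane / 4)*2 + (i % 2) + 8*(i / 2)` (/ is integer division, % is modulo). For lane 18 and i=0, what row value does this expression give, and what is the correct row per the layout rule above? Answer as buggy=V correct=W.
buggy=8 correct=4

`(lane / 4)*2 + (i % 2) + 8*(i / 2)`[18,0]->8
18: gid=4,tid=2
[0] (2*2+0,4) = (4,4)
row: 8 vs 4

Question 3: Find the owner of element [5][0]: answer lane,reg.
c=0⇒gr=0  r=5⇒th=2,odd=1
L=0*4+2=2  i=1=1

2,1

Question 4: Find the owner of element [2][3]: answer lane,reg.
c=3->g=3  r=2->t=1,b0=0
L=3*4+1=13  i=0=0

13,0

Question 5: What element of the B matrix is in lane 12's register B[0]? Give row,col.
0,3

L=12=>grp=12>>2=3, tig=12&3=0
[0]=>row 0·2+0=0  col grp=3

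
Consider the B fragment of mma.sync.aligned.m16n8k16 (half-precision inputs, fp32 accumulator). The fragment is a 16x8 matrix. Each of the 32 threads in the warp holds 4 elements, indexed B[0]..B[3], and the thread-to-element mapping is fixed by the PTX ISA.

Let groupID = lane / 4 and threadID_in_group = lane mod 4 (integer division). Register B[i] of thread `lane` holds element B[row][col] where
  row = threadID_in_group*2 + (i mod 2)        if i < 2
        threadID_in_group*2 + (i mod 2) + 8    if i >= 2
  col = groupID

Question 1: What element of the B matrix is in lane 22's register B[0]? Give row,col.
4,5

22: G=5,T=2
[0] (2*2+0+0,5) = (4,5)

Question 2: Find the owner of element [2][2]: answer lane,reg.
9,0

c=2⇒gr=2  r=2⇒Rb=0,th=1,odd=0
L=2*4+1=9  i=0*2+0=0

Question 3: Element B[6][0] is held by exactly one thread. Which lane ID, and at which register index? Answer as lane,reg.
3,0

c:0=>grp=0  r:6=>rB=0,tig=3,lo=0
L=0*4+3=3  i=0*2+0=0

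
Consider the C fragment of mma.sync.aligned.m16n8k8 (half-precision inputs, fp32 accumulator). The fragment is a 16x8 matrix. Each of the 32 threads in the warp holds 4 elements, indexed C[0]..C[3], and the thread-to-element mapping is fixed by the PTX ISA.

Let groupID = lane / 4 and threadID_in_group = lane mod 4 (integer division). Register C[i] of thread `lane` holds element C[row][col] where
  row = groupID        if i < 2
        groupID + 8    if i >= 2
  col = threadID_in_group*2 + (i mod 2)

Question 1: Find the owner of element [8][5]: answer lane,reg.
r=8->g=0,rb=1  c=5->t=2,b0=1
L=0*4+2=2  i=1*2+1=3

2,3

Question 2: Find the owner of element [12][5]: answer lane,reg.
18,3

r: 12->gid=4,r8=1  c: 5->tid=2,i&1=1
L=4*4+2=18  i=1*2+1=3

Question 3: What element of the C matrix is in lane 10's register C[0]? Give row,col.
2,4

10: gr=2,th=2
[0] (2+0,2*2+0) = (2,4)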